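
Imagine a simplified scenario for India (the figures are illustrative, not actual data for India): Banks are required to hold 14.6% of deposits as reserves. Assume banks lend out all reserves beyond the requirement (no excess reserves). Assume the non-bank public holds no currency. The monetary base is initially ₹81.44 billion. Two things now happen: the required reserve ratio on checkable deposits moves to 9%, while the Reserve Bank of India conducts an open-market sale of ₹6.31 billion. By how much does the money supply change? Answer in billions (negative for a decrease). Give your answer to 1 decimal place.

Before: m₁ = 1 / (0.146) ≈ 6.8493, MB₁ = 81.44, so M₁ = 6.8493 × 81.44 ≈ 557.807 billion.
After: m₂ = 1 / (0.09) ≈ 11.1111, MB₂ = 81.44 − 6.31 = 75.13, so M₂ = 11.1111 × 75.13 ≈ 834.7769 billion.
ΔM = M₂ − M₁ = 834.7769 − 557.807 = 276.9699 billion.

₹277.0 billion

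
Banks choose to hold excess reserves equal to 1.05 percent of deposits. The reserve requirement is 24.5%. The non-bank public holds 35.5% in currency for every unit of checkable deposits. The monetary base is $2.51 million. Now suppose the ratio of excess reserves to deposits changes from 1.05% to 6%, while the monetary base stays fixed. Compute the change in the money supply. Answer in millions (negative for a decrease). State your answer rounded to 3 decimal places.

Initially m₁ = (1 + 0.355) / (0.245 + 0.0105 + 0.355) ≈ 2.21949, so M₁ = 2.21949 × 2.51 ≈ 5.5709 million.
After the change m₂ = (1 + 0.355) / (0.245 + 0.06 + 0.355) ≈ 2.05303, so M₂ = 2.05303 × 2.51 ≈ 5.1531 million.
ΔM = M₂ − M₁ = 5.1531 − 5.5709 = -0.4178 million.

-0.418 million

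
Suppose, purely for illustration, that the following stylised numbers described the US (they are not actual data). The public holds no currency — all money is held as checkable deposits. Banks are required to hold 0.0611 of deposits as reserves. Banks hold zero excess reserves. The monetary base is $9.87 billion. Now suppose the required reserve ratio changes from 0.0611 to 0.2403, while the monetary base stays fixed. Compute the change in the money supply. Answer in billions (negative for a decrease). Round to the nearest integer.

-120 billion

Initially m₁ = 1 / (0.0611) ≈ 16.3666, so M₁ = 16.3666 × 9.87 ≈ 161.5383 billion.
After the change m₂ = 1 / (0.2403) ≈ 4.1615, so M₂ = 4.1615 × 9.87 ≈ 41.074 billion.
ΔM = M₂ − M₁ = 41.074 − 161.5383 = -120.4643 billion.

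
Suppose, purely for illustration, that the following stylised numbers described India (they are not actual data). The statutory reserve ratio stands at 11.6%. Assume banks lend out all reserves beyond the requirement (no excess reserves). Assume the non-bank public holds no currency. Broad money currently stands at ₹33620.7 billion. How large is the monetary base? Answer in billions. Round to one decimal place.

With no currency drain and no excess reserves, the money multiplier is m = 1/rr = 1/0.116 ≈ 8.6206897.
The monetary base is MB = M / m = 33620.7 / 8.6206897 ≈ 3900.0012 billion.

₹3900.0 billion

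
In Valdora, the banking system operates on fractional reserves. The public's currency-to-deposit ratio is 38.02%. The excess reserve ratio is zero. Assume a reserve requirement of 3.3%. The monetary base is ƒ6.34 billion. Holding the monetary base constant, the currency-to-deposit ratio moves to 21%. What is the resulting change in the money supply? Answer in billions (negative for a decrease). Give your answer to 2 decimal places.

Initially m₁ = (1 + 0.3802) / (0.033 + 0.3802) ≈ 3.3403, so M₁ = 3.3403 × 6.34 ≈ 21.1775 billion.
After the change m₂ = (1 + 0.21) / (0.033 + 0.21) ≈ 4.9794, so M₂ = 4.9794 × 6.34 ≈ 31.5694 billion.
ΔM = M₂ − M₁ = 31.5694 − 21.1775 = 10.3919 billion.

ƒ10.39 billion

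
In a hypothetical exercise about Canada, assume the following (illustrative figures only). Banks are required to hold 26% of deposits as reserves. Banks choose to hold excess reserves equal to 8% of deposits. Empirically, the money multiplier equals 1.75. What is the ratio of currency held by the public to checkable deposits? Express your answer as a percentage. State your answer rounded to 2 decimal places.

54.00%

Using m = 1.75. From m = (1 + c)/(c + rr + e), rearranging gives 1 + c = m·(c + rr + e), so c·(1 − m) = m·(rr + e) − 1.
Hence c = [m·(rr + e) − 1]/(1 − m) = [1.75 × (0.26 + 0.08) − 1] / (1 − 1.75) = 0.540000.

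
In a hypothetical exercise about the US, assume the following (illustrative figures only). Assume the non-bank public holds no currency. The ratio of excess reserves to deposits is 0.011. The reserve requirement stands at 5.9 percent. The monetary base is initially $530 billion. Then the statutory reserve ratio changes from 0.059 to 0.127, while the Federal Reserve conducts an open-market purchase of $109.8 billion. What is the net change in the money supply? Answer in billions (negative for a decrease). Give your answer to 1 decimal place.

-2935.2 billion

Before: m₁ = 1 / (0.059 + 0.011) ≈ 14.28571, MB₁ = 530, so M₁ = 14.28571 × 530 = 7571.4263 billion.
After: m₂ = 1 / (0.127 + 0.011) ≈ 7.24638, MB₂ = 530 + 109.8 = 639.8, so M₂ = 7.24638 × 639.8 ≈ 4636.2339 billion.
ΔM = M₂ − M₁ = 4636.2339 − 7571.4263 = -2935.1924 billion.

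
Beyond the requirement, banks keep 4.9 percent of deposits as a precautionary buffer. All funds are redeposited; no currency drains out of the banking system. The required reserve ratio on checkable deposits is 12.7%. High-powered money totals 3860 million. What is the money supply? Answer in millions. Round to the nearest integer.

21932 million

The money multiplier is m = 1 / (rr + e) = 1 / (0.127 + 0.049) ≈ 5.68182.
So M = m × MB = 5.68182 × 3860 = 21931.8252 million.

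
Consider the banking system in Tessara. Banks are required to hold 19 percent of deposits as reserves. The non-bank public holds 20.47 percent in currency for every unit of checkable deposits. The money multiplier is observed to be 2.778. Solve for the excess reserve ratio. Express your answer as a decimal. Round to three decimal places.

Using m = 2.778. Since m = (1 + c)/(c + rr + e), the denominator satisfies c + rr + e = (1 + c)/m = (1 + 0.2047) / 2.778 ≈ 0.433657.
With c = 0.2047 and rr = 0.19, the excess reserve ratio is 0.433657 − 0.2047 − 0.19 = 0.038957.

0.039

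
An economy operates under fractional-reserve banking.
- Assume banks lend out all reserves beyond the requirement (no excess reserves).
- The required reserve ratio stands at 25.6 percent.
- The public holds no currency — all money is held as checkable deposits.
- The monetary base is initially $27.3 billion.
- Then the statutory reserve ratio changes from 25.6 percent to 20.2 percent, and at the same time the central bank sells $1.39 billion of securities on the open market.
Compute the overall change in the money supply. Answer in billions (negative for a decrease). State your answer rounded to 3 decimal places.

$21.627 billion

Before: m₁ = 1 / (0.256) = 3.906250, MB₁ = 27.3, so M₁ = 3.906250 × 27.3 ≈ 106.6406 billion.
After: m₂ = 1 / (0.202) ≈ 4.950495, MB₂ = 27.3 − 1.39 = 25.91, so M₂ = 4.950495 × 25.91 ≈ 128.2673 billion.
ΔM = M₂ − M₁ = 128.2673 − 106.6406 = 21.6267 billion.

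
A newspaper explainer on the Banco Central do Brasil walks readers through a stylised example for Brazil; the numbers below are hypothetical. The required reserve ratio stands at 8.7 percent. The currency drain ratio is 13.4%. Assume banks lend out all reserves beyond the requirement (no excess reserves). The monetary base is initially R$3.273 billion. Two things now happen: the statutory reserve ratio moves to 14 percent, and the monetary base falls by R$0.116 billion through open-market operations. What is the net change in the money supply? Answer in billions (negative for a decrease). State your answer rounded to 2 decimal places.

-3.73 billion

Before: m₁ = (1 + 0.134) / (0.087 + 0.134) ≈ 5.1312, MB₁ = 3.273, so M₁ = 5.1312 × 3.273 ≈ 16.7944 billion.
After: m₂ = (1 + 0.134) / (0.14 + 0.134) ≈ 4.1387, MB₂ = 3.273 − 0.116 = 3.157, so M₂ = 4.1387 × 3.157 ≈ 13.0659 billion.
ΔM = M₂ − M₁ = 13.0659 − 16.7944 = -3.7285 billion.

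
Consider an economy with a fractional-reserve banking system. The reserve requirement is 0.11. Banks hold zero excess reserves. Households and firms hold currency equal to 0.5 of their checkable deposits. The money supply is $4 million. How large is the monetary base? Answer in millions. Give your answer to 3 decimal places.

The money multiplier is m = (1 + c) / (rr + c) = (1 + 0.5) / (0.11 + 0.5) ≈ 2.45902.
MB = M / m = 4 / 2.45902 ≈ 1.6267 million.

$1.627 million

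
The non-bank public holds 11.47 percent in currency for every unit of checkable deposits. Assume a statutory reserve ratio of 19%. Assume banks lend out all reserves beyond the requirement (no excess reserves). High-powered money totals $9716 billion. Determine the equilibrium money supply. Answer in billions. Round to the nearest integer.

$35545 billion

The money multiplier is m = (1 + c) / (rr + c) = (1 + 0.1147) / (0.19 + 0.1147) ≈ 3.65835.
So M = m × MB = 3.65835 × 9716 = 35544.5286 billion.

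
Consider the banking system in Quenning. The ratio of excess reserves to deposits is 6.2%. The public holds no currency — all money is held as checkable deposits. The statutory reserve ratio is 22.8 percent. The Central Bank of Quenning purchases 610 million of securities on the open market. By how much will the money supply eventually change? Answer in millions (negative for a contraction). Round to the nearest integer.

2103 million

The money multiplier is m = 1 / (rr + e) = 1 / (0.228 + 0.062) ≈ 3.4483.
The purchase adds 610 million of base, so ΔM = m × ΔMB = 3.4483 × (+610) = 2103.463 million.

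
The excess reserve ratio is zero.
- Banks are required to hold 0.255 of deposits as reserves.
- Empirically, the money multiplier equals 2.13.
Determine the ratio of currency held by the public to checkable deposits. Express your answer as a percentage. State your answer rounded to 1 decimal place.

40.4%

Using m = 2.13. From m = (1 + c)/(c + rr + e), rearranging gives 1 + c = m·(c + rr + e), so c·(1 − m) = m·(rr + e) − 1.
Hence c = [m·(rr + e) − 1]/(1 − m) = [2.13 × (0.255 + 0) − 1] / (1 − 2.13) ≈ 0.404292.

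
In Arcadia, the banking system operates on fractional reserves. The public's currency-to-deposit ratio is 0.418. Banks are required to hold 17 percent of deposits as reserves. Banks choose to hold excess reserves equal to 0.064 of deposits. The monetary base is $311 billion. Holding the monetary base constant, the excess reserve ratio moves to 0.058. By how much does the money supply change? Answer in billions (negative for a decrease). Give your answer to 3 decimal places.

$6.282 billion

Initially m₁ = (1 + 0.418) / (0.17 + 0.064 + 0.418) ≈ 2.1748466, so M₁ = 2.1748466 × 311 ≈ 676.3773 billion.
After the change m₂ = (1 + 0.418) / (0.17 + 0.058 + 0.418) ≈ 2.1950464, so M₂ = 2.1950464 × 311 ≈ 682.6594 billion.
ΔM = M₂ − M₁ = 682.6594 − 676.3773 = 6.2821 billion.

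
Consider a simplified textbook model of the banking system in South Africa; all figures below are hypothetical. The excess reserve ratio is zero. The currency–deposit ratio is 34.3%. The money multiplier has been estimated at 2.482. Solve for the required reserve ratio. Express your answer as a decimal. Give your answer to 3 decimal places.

Using m = 2.482. Since m = (1 + c)/(c + rr + e), the denominator satisfies c + rr + e = (1 + c)/m = (1 + 0.343) / 2.482 ≈ 0.541096.
With c = 0.343 and e = 0, the required reserve ratio is 0.541096 − 0.343 − 0 = 0.198096.

0.198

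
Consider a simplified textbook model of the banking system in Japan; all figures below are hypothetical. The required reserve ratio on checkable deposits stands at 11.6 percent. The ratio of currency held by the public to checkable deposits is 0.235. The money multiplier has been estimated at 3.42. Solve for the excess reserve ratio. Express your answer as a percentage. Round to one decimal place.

Using m = 3.42. Since m = (1 + c)/(c + rr + e), the denominator satisfies c + rr + e = (1 + c)/m = (1 + 0.235) / 3.42 ≈ 0.361111.
With c = 0.235 and rr = 0.116, the excess reserve ratio is 0.361111 − 0.235 − 0.116 = 0.010111.

1.0%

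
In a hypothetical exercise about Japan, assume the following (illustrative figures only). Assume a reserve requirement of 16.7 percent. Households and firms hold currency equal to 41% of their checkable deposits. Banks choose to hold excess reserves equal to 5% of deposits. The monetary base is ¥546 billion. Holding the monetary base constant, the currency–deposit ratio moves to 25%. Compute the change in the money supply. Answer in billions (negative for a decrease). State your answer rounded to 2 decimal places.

¥233.61 billion

Initially m₁ = (1 + 0.41) / (0.167 + 0.05 + 0.41) ≈ 2.248804, so M₁ = 2.248804 × 546 ≈ 1227.847 billion.
After the change m₂ = (1 + 0.25) / (0.167 + 0.05 + 0.25) ≈ 2.676660, so M₂ = 2.676660 × 546 ≈ 1461.4564 billion.
ΔM = M₂ − M₁ = 1461.4564 − 1227.847 = 233.6094 billion.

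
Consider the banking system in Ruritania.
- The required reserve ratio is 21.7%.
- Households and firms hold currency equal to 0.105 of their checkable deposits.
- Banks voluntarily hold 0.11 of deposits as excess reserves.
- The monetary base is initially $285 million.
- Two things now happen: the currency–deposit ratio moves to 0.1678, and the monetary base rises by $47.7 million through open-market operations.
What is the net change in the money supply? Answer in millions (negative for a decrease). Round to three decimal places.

$56.227 million

Before: m₁ = (1 + 0.105) / (0.217 + 0.11 + 0.105) ≈ 2.5578704, MB₁ = 285, so M₁ = 2.5578704 × 285 ≈ 728.9931 million.
After: m₂ = (1 + 0.1678) / (0.217 + 0.11 + 0.1678) ≈ 2.3601455, MB₂ = 285 + 47.7 = 332.7, so M₂ = 2.3601455 × 332.7 ≈ 785.2204 million.
ΔM = M₂ − M₁ = 785.2204 − 728.9931 = 56.2273 million.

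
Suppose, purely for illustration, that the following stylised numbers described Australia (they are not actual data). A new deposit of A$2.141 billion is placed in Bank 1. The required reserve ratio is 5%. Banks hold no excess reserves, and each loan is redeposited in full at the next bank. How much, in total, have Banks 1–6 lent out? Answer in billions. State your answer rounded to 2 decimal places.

Bank i lends (1 − rr)^i of the original deposit: Bank 1 lends 2.141·0.9500 ≈ 2.0339, Bank 2 lends 2.141·0.9500² ≈ 1.9323, and so on.
Summing a geometric series: total = 2.141·[0.9500·(1 − 0.9500^6) / (1 − 0.9500)] ≈ 10.7762 billion.

A$10.78 billion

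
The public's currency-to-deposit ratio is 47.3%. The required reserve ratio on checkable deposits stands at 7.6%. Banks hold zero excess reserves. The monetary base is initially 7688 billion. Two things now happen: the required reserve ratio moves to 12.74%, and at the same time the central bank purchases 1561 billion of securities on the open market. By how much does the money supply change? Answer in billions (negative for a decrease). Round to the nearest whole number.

Before: m₁ = (1 + 0.473) / (0.076 + 0.473) ≈ 2.68306, MB₁ = 7688, so M₁ = 2.68306 × 7688 ≈ 20627.3653 billion.
After: m₂ = (1 + 0.473) / (0.1274 + 0.473) ≈ 2.45336, MB₂ = 7688 + 1561 = 9249, so M₂ = 2.45336 × 9249 ≈ 22691.1266 billion.
ΔM = M₂ − M₁ = 22691.1266 − 20627.3653 = 2063.7613 billion.

2064 billion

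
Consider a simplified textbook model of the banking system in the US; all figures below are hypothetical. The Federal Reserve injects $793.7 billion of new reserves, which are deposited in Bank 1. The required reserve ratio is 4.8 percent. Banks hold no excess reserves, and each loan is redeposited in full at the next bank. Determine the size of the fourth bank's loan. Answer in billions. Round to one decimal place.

$651.9 billion

Each bank lends a fraction (1 − rr) = 0.9520 of the deposit it receives, so Bank 4 receives 793.7·0.9520^3 and lends 793.7·0.9520^4 ≈ 651.9348 billion.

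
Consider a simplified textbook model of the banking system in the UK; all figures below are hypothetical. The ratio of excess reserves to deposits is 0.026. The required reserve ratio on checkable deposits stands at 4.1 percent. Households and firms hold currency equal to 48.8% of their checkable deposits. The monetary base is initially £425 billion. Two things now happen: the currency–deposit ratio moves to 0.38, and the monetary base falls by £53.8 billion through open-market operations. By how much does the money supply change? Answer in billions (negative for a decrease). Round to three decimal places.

Before: m₁ = (1 + 0.488) / (0.041 + 0.026 + 0.488) ≈ 2.6810811, MB₁ = 425, so M₁ = 2.6810811 × 425 ≈ 1139.4595 billion.
After: m₂ = (1 + 0.38) / (0.041 + 0.026 + 0.38) ≈ 3.0872483, MB₂ = 425 − 53.8 = 371.2, so M₂ = 3.0872483 × 371.2 ≈ 1145.9866 billion.
ΔM = M₂ − M₁ = 1145.9866 − 1139.4595 = 6.5271 billion.

£6.527 billion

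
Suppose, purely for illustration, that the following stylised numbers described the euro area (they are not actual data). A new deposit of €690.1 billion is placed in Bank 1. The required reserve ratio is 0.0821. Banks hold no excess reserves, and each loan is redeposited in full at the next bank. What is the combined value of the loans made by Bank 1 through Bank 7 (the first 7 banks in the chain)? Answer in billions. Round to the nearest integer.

€3480 billion

Bank i lends (1 − rr)^i of the original deposit: Bank 1 lends 690.1·0.9179 ≈ 633.4428, Bank 2 lends 690.1·0.9179² ≈ 581.4371, and so on.
Summing a geometric series: total = 690.1·[0.9179·(1 − 0.9179^7) / (1 − 0.9179)] ≈ 3479.7382 billion.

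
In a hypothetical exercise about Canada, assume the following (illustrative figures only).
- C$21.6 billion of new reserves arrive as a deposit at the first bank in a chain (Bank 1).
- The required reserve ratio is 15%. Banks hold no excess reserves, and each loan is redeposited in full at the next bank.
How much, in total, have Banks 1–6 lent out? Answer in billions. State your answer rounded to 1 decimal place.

Bank i lends (1 − rr)^i of the original deposit: Bank 1 lends 21.6·0.8500 = 18.3600, Bank 2 lends 21.6·0.8500² = 15.6060, and so on.
Summing a geometric series: total = 21.6·[0.8500·(1 − 0.8500^6) / (1 − 0.8500)] ≈ 76.2369 billion.

C$76.2 billion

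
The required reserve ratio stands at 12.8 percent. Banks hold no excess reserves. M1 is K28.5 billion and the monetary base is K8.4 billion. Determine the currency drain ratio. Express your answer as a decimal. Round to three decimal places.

0.236

Using m = M/MB = 28.5/8.4 ≈ 3.392857. From m = (1 + c)/(c + rr + e), rearranging gives 1 + c = m·(c + rr + e), so c·(1 − m) = m·(rr + e) − 1.
Hence c = [m·(rr + e) − 1]/(1 − m) = [3.392857 × (0.128 + 0) − 1] / (1 − 3.392857) ≈ 0.236418.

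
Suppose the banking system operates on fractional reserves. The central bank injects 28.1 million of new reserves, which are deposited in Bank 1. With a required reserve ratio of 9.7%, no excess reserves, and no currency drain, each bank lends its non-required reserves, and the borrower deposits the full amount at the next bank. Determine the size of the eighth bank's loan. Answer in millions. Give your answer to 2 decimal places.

12.42 million

Each bank lends a fraction (1 − rr) = 0.9030 of the deposit it receives, so Bank 8 receives 28.1·0.9030^7 and lends 28.1·0.9030^8 ≈ 12.4225 million.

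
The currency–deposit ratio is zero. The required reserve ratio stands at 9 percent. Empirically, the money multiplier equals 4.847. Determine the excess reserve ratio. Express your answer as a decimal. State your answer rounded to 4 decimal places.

Using m = 4.847. Since m = (1 + c)/(c + rr + e), the denominator satisfies c + rr + e = (1 + c)/m = (1 + 0) / 4.847 ≈ 0.206313.
With c = 0 and rr = 0.09, the excess reserve ratio is 0.206313 − 0 − 0.09 = 0.116313.

0.1163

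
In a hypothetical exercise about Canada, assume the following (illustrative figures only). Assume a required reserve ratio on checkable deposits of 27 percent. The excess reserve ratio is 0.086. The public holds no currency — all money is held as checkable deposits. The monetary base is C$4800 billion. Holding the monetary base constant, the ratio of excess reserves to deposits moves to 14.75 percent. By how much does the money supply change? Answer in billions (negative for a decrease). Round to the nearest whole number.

-1986 billion

Initially m₁ = 1 / (0.27 + 0.086) ≈ 2.80899, so M₁ = 2.80899 × 4800 = 13483.152 billion.
After the change m₂ = 1 / (0.27 + 0.1475) ≈ 2.39521, so M₂ = 2.39521 × 4800 = 11497.008 billion.
ΔM = M₂ − M₁ = 11497.008 − 13483.152 = -1986.144 billion.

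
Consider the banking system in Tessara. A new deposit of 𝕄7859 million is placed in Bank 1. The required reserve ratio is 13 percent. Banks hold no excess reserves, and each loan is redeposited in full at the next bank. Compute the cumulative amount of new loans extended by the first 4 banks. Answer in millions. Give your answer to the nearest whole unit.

Bank i lends (1 − rr)^i of the original deposit: Bank 1 lends 7859·0.8700 = 6837.3300, Bank 2 lends 7859·0.8700² = 5948.4771, and so on.
Summing a geometric series: total = 7859·[0.8700·(1 − 0.8700^4) / (1 − 0.8700)] ≈ 22463.3845 million.

𝕄22463 million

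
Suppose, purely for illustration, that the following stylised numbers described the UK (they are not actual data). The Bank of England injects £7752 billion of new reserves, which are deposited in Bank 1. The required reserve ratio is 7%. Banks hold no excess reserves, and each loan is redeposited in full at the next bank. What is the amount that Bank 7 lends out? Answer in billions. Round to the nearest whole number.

£4664 billion

Each bank lends a fraction (1 − rr) = 0.9300 of the deposit it receives, so Bank 7 receives 7752·0.9300^6 and lends 7752·0.9300^7 ≈ 4664.3851 billion.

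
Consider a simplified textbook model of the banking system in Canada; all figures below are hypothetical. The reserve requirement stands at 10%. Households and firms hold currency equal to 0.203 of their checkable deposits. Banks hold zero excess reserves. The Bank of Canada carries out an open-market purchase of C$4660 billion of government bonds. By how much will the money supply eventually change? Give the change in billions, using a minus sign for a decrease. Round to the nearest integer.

The money multiplier is m = (1 + c) / (rr + c) = (1 + 0.203) / (0.1 + 0.203) ≈ 3.97030.
The purchase adds 4660 billion of base, so ΔM = m × ΔMB = 3.97030 × (+4660) = 18501.598 billion.

C$18502 billion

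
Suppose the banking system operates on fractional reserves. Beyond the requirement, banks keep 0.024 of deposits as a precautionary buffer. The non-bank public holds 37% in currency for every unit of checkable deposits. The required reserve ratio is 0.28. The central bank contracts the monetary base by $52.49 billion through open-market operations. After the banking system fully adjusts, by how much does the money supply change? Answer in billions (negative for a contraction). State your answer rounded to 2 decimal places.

The money multiplier is m = (1 + c) / (rr + e + c) = (1 + 0.37) / (0.28 + 0.024 + 0.37) ≈ 2.03264.
The sale removes 52.49 billion of base, so ΔM = m × ΔMB = 2.03264 × (−52.49) ≈ -106.6933 billion.

-106.69 billion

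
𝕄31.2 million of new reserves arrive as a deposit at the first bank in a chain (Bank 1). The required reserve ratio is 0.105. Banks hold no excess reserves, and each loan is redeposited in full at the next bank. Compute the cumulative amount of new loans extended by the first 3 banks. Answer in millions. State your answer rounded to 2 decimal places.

𝕄75.28 million

Bank i lends (1 − rr)^i of the original deposit: Bank 1 lends 31.2·0.8950 = 27.9240, Bank 2 lends 31.2·0.8950² ≈ 24.9920, and so on.
Summing a geometric series: total = 31.2·[0.8950·(1 − 0.8950^3) / (1 − 0.8950)] ≈ 75.2838 million.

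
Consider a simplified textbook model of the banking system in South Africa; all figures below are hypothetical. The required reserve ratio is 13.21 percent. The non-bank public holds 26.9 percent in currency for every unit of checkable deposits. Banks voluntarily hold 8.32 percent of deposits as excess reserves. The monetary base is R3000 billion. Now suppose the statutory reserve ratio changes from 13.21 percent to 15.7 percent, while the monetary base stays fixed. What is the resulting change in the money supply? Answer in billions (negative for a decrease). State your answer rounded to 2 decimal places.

Initially m₁ = (1 + 0.269) / (0.1321 + 0.0832 + 0.269) ≈ 2.6202767, so M₁ = 2.6202767 × 3000 = 7860.8301 billion.
After the change m₂ = (1 + 0.269) / (0.157 + 0.0832 + 0.269) ≈ 2.4921445, so M₂ = 2.4921445 × 3000 = 7476.4335 billion.
ΔM = M₂ − M₁ = 7476.4335 − 7860.8301 = -384.3966 billion.

-384.40 billion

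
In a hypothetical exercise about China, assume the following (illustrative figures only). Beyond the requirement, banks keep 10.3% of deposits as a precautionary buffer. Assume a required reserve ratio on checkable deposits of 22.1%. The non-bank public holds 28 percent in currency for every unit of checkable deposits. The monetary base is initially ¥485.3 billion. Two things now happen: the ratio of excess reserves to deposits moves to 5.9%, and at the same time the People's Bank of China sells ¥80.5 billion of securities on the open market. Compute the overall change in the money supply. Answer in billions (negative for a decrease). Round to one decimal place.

-103.2 billion

Before: m₁ = (1 + 0.28) / (0.221 + 0.103 + 0.28) ≈ 2.11921, MB₁ = 485.3, so M₁ = 2.11921 × 485.3 ≈ 1028.4526 billion.
After: m₂ = (1 + 0.28) / (0.221 + 0.059 + 0.28) ≈ 2.28571, MB₂ = 485.3 − 80.5 = 404.8, so M₂ = 2.28571 × 404.8 ≈ 925.2554 billion.
ΔM = M₂ − M₁ = 925.2554 − 1028.4526 = -103.1972 billion.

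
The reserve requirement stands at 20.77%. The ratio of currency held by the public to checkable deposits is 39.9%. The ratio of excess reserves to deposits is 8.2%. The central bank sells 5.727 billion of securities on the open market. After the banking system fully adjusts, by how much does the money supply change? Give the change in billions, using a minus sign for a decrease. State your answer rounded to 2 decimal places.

-11.63 billion

The money multiplier is m = (1 + c) / (rr + e + c) = (1 + 0.399) / (0.2077 + 0.082 + 0.399) ≈ 2.0314.
The sale removes 5.727 billion of base, so ΔM = m × ΔMB = 2.0314 × (−5.727) ≈ -11.6338 billion.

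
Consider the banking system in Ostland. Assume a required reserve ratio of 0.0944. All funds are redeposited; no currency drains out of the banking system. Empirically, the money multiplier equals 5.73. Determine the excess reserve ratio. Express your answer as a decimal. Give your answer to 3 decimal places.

0.080

Using m = 5.73. Since m = (1 + c)/(c + rr + e), the denominator satisfies c + rr + e = (1 + c)/m = (1 + 0) / 5.73 ≈ 0.174520.
With c = 0 and rr = 0.0944, the excess reserve ratio is 0.174520 − 0 − 0.0944 = 0.08012.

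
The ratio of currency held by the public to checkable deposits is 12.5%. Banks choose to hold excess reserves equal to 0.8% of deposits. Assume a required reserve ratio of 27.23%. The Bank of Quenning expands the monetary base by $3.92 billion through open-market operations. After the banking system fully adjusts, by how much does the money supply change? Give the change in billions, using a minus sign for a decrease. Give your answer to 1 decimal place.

$10.9 billion

The money multiplier is m = (1 + c) / (rr + e + c) = (1 + 0.125) / (0.2723 + 0.008 + 0.125) ≈ 2.7757.
The purchase adds 3.92 billion of base, so ΔM = m × ΔMB = 2.7757 × (+3.92) ≈ 10.8807 billion.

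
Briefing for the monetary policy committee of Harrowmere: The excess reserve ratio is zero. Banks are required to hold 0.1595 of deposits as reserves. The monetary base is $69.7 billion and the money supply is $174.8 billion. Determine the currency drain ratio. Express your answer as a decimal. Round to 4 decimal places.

0.3979

Using m = M/MB = 174.8/69.7 ≈ 2.507891. From m = (1 + c)/(c + rr + e), rearranging gives 1 + c = m·(c + rr + e), so c·(1 − m) = m·(rr + e) − 1.
Hence c = [m·(rr + e) − 1]/(1 − m) = [2.507891 × (0.1595 + 0) − 1] / (1 − 2.507891) ≈ 0.397901.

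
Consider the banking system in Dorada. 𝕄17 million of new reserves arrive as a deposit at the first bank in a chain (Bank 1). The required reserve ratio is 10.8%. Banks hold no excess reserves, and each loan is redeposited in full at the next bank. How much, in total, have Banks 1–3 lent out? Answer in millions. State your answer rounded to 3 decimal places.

Bank i lends (1 − rr)^i of the original deposit: Bank 1 lends 17·0.8920 = 15.1640, Bank 2 lends 17·0.8920² ≈ 13.5263, and so on.
Summing a geometric series: total = 17·[0.8920·(1 − 0.8920^3) / (1 − 0.8920)] ≈ 40.7557 million.

𝕄40.756 million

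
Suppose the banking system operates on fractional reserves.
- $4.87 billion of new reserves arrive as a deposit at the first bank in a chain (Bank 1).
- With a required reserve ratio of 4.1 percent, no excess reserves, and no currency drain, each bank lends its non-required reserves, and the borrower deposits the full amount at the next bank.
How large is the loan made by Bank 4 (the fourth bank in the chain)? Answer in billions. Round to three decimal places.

$4.119 billion

Each bank lends a fraction (1 − rr) = 0.9590 of the deposit it receives, so Bank 4 receives 4.87·0.9590^3 and lends 4.87·0.9590^4 ≈ 4.1191 billion.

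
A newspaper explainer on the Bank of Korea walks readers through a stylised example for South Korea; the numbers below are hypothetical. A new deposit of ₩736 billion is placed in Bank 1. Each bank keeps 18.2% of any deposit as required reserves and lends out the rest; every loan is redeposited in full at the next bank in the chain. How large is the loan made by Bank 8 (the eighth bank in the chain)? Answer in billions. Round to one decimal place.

₩147.5 billion

Each bank lends a fraction (1 − rr) = 0.8180 of the deposit it receives, so Bank 8 receives 736·0.8180^7 and lends 736·0.8180^8 ≈ 147.5381 billion.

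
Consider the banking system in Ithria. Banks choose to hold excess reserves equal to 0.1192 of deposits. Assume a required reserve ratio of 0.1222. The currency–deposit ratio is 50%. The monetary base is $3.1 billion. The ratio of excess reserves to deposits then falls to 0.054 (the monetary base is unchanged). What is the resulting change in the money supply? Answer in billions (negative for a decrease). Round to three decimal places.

$0.605 billion

Initially m₁ = (1 + 0.5) / (0.1222 + 0.1192 + 0.5) ≈ 2.02320, so M₁ = 2.02320 × 3.1 ≈ 6.2719 billion.
After the change m₂ = (1 + 0.5) / (0.1222 + 0.054 + 0.5) ≈ 2.21828, so M₂ = 2.21828 × 3.1 ≈ 6.8767 billion.
ΔM = M₂ − M₁ = 6.8767 − 6.2719 = 0.6048 billion.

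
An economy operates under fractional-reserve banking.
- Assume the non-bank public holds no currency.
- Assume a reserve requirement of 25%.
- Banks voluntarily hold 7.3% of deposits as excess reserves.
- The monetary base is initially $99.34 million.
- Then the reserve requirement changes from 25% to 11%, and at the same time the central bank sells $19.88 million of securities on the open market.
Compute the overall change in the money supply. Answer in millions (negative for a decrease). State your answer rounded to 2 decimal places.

Before: m₁ = 1 / (0.25 + 0.073) ≈ 3.09598, MB₁ = 99.34, so M₁ = 3.09598 × 99.34 ≈ 307.5547 million.
After: m₂ = 1 / (0.11 + 0.073) ≈ 5.46448, MB₂ = 99.34 − 19.88 = 79.46, so M₂ = 5.46448 × 79.46 ≈ 434.2076 million.
ΔM = M₂ − M₁ = 434.2076 − 307.5547 = 126.6529 million.

$126.65 million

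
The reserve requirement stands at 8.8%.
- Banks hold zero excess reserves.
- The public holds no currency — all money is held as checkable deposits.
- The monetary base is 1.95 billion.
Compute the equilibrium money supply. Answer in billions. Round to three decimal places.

With no currency drain or excess reserves, the money multiplier is m = 1/rr = 1/0.088 ≈ 11.36364.
Money supply M = m × MB = 11.36364 × 1.95 ≈ 22.1591 billion.

22.159 billion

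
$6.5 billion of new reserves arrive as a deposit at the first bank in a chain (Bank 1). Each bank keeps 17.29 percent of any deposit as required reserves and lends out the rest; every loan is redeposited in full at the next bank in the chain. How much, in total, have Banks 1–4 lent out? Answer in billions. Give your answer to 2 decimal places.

$16.54 billion

Bank i lends (1 − rr)^i of the original deposit: Bank 1 lends 6.5·0.8271 ≈ 5.3761, Bank 2 lends 6.5·0.8271² ≈ 4.4466, and so on.
Summing a geometric series: total = 6.5·[0.8271·(1 − 0.8271^4) / (1 − 0.8271)] ≈ 16.5425 billion.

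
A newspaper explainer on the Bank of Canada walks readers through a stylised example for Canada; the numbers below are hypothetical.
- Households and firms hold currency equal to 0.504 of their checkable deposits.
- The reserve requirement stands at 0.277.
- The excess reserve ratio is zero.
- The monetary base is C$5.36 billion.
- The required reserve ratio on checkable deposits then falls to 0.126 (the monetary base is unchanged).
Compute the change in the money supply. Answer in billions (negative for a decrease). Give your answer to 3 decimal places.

Initially m₁ = (1 + 0.504) / (0.277 + 0.504) ≈ 1.92574, so M₁ = 1.92574 × 5.36 ≈ 10.322 billion.
After the change m₂ = (1 + 0.504) / (0.126 + 0.504) ≈ 2.38730, so M₂ = 2.38730 × 5.36 ≈ 12.7959 billion.
ΔM = M₂ − M₁ = 12.7959 − 10.322 = 2.4739 billion.

C$2.474 billion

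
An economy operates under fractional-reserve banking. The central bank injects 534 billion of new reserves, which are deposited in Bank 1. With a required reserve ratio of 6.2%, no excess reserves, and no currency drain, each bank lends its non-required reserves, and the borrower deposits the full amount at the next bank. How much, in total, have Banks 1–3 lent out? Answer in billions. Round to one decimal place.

Bank i lends (1 − rr)^i of the original deposit: Bank 1 lends 534·0.9380 = 500.8920, Bank 2 lends 534·0.9380² ≈ 469.8367, and so on.
Summing a geometric series: total = 534·[0.9380·(1 − 0.9380^3) / (1 − 0.9380)] ≈ 1411.4355 billion.

1411.4 billion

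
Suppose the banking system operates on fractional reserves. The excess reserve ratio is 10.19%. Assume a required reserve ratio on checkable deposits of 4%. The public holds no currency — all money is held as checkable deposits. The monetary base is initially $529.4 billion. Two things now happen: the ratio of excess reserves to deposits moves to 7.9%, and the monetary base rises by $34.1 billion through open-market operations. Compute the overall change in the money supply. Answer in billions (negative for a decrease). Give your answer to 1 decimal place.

Before: m₁ = 1 / (0.04 + 0.1019) ≈ 7.04722, MB₁ = 529.4, so M₁ = 7.04722 × 529.4 ≈ 3730.7983 billion.
After: m₂ = 1 / (0.04 + 0.079) ≈ 8.40336, MB₂ = 529.4 + 34.1 = 563.5, so M₂ = 8.40336 × 563.5 ≈ 4735.2934 billion.
ΔM = M₂ − M₁ = 4735.2934 − 3730.7983 = 1004.4951 billion.

$1004.5 billion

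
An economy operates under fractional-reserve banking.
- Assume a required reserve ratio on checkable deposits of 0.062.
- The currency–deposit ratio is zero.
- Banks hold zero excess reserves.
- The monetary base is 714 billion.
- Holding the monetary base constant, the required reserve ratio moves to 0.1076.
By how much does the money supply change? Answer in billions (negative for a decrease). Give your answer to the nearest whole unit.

Initially m₁ = 1 / (0.062) ≈ 16.1290, so M₁ = 16.1290 × 714 = 11516.106 billion.
After the change m₂ = 1 / (0.1076) ≈ 9.2937, so M₂ = 9.2937 × 714 = 6635.7018 billion.
ΔM = M₂ − M₁ = 6635.7018 − 11516.106 = -4880.4042 billion.

-4880 billion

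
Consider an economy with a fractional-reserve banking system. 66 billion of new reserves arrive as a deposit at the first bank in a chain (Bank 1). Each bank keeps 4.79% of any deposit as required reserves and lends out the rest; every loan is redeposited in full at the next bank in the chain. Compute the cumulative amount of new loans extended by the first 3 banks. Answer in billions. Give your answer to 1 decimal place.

179.6 billion

Bank i lends (1 − rr)^i of the original deposit: Bank 1 lends 66·0.9521 = 62.8386, Bank 2 lends 66·0.9521² ≈ 59.8286, and so on.
Summing a geometric series: total = 66·[0.9521·(1 − 0.9521^3) / (1 − 0.9521)] ≈ 179.6301 billion.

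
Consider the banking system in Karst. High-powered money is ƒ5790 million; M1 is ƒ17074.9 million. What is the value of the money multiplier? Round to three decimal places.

The money multiplier is m = M / MB = 17074.9 / 5790 ≈ 2.94903.

2.949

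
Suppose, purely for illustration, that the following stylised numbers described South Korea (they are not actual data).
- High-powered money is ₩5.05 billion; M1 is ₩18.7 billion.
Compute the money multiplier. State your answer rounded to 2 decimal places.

The money multiplier is m = M / MB = 18.7 / 5.05 ≈ 3.70297.

3.70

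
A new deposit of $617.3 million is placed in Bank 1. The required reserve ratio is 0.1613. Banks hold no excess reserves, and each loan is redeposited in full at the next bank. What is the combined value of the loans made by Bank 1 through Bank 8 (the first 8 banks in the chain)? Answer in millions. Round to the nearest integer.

$2424 million

Bank i lends (1 − rr)^i of the original deposit: Bank 1 lends 617.3·0.8387 ≈ 517.7295, Bank 2 lends 617.3·0.8387² ≈ 434.2197, and so on.
Summing a geometric series: total = 617.3·[0.8387·(1 − 0.8387^8) / (1 − 0.8387)] ≈ 2423.9129 million.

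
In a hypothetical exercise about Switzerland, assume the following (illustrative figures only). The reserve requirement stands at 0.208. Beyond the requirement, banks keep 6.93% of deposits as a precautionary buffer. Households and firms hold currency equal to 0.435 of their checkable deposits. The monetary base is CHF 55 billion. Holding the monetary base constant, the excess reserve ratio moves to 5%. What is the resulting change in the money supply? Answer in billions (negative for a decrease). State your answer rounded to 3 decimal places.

Initially m₁ = (1 + 0.435) / (0.208 + 0.0693 + 0.435) ≈ 2.014601, so M₁ = 2.014601 × 55 ≈ 110.8031 billion.
After the change m₂ = (1 + 0.435) / (0.208 + 0.05 + 0.435) ≈ 2.070707, so M₂ = 2.070707 × 55 ≈ 113.8889 billion.
ΔM = M₂ − M₁ = 113.8889 − 110.8031 = 3.0858 billion.

CHF 3.086 billion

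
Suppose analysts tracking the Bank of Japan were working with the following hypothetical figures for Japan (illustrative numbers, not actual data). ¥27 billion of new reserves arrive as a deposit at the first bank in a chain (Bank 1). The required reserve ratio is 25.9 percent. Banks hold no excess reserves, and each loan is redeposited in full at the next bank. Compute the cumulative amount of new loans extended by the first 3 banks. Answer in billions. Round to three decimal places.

Bank i lends (1 − rr)^i of the original deposit: Bank 1 lends 27·0.7410 = 20.0070, Bank 2 lends 27·0.7410² ≈ 14.8252, and so on.
Summing a geometric series: total = 27·[0.7410·(1 − 0.7410^3) / (1 − 0.7410)] ≈ 45.8177 billion.

¥45.818 billion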